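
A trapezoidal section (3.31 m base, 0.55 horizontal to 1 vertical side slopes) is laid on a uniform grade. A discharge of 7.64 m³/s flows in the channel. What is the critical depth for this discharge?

y_c = 0.78 m

At critical depth, Q² T / (g A³) = 1, i.e. A³/T = Q²/g = 7.64²/9.81 = 5.95.
Trying y = 0.589 m: A³/T = 2.478 — too small.
Trying y = 0.998 m: A³/T = 12.96 — too large.
Trying y = 0.78 m: A³/T = 5.951 — matches.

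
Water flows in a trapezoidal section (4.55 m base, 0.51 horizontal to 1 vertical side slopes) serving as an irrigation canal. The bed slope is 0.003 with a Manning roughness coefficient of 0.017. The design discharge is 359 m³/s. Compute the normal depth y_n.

Manning's equation rearranged: A R^(2/3) = nQ / (1·√S) = 0.017 × 359 / (√0.003) = 111.4.
Trying y = 7.52 m: A R^(2/3) = 129.5 — too large.
Trying y = 5.06 m: A R^(2/3) = 62.28 — too small.
Trying y = 6.95 m: A R^(2/3) = 111.5 — matches.

y_n = 6.95 m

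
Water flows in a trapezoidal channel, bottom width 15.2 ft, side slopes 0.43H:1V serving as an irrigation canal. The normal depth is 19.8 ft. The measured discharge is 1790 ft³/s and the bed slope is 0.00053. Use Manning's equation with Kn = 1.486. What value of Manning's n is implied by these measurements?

n = 0.0361

With bottom width b = 15.2 ft and side slope z = 0.43: A = (b + zy)y = (15.2 + 0.43×19.8)×19.8 = 469.5 ft²; P = b + 2y√(1+z²) = 15.2 + 2×19.8×1.089 = 58.31 ft.
Hydraulic radius R = A/P = 469.5/58.31 = 8.053 ft.
Rearranging Manning's equation: n = (1.486/Q) A R^(2/3) S^(1/2) = (1.486/1790) × 469.5 × 8.053^(2/3) × √0.00053 = 0.0361.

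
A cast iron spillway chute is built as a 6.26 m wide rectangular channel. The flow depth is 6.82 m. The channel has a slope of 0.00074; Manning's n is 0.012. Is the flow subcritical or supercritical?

Flow area A = b·y = 6.26 × 6.82 = 42.69 m². Wetted perimeter P = b + 2y = 6.26 + 2×6.82 = 19.9 m.
Hydraulic radius R = A/P = 42.69/19.9 = 2.145 m.
V = (1/n) R^(2/3) √S = (1/0.012) × 2.145^(2/3) × √0.00074 = 3.771 m/s. Hydraulic depth D_h = A/T = 42.69/6.26 = 6.82 m.
Froude number Fr = V/√(g·D_h) = 3.771/√(9.81×6.82) = 0.461, which is less than 1, so the flow is subcritical.

subcritical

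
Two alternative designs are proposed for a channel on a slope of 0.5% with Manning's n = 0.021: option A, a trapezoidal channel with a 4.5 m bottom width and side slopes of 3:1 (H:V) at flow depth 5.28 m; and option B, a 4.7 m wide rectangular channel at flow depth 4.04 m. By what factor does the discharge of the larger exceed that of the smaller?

8.7

Channel A: With bottom width b = 4.5 m and side slope z = 3: A = (b + zy)y = (4.5 + 3×5.28)×5.28 = 107.4 m²; P = b + 2y√(1+z²) = 4.5 + 2×5.28×3.162 = 37.89 m. Hydraulic radius R = A/P = 107.4/37.89 = 2.834 m. Q_A = (1/0.021)·107.4·2.834^(2/3)·√0.005 = 724.2 m³/s.
Channel B: Flow area A = b·y = 4.7 × 4.04 = 18.99 m². Wetted perimeter P = b + 2y = 4.7 + 2×4.04 = 12.78 m. Hydraulic radius R = A/P = 18.99/12.78 = 1.486 m. Q_B = (1/0.021)·18.99·1.486^(2/3)·√0.005 = 83.25 m³/s.
The larger discharge is 724.2 m³/s and the smaller is 83.25 m³/s; the ratio is 8.7.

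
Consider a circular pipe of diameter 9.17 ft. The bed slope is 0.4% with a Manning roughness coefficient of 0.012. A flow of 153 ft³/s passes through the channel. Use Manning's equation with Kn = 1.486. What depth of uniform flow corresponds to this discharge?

y_n = 2.56 ft

Manning's equation rearranged: A R^(2/3) = nQ / (1.486·√S) = 0.012 × 153 / (1.486 × √0.004) = 19.54.
Try y = 1.81 ft: A R^(2/3) = 9.79 — short.
Try y = 3.02 ft: A R^(2/3) = 26.9 — over.
Try y = 2.56 ft: A R^(2/3) = 19.55 — matches.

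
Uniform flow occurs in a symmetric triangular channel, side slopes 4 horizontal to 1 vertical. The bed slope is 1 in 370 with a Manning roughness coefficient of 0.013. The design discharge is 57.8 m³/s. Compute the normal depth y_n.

y_n = 1.94 m

Manning's equation rearranged: A R^(2/3) = nQ / (1·√S) = 0.013 × 57.8 / (√0.002703) = 14.45.
At y = 1.71 m: A R^(2/3) = 10.33 — short.
At y = 2.11 m: A R^(2/3) = 18.09 — over.
At y = 1.94 m: A R^(2/3) = 14.46 — matches.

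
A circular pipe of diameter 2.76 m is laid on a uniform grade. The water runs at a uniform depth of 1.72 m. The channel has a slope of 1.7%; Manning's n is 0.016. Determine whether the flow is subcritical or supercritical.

For a circular section of diameter D = 2.76 m at depth y = 1.72 m, the central angle is θ = 2 arccos(1 − 2y/D) = 3.639 rad. Then A = (D²/8)(θ − sin θ) = 3.92 m² and P = Dθ/2 = 5.022 m.
Hydraulic radius R = A/P = 3.92/5.022 = 0.7805 m.
V = (1/n) R^(2/3) √S = (1/0.016) × 0.7805^(2/3) × √0.017 = 6.908 m/s. Hydraulic depth D_h = A/T = 3.92/2.675 = 1.466 m.
Froude number Fr = V/√(g·D_h) = 6.908/√(9.81×1.466) = 1.82, which is greater than 1, so the flow is supercritical.

supercritical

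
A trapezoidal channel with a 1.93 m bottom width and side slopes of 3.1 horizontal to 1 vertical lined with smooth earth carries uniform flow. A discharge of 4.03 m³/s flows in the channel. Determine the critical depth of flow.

y_c = 0.565 m

At critical depth, Q² T / (g A³) = 1, i.e. A³/T = Q²/g = 4.03²/9.81 = 1.656.
Try y = 0.476 m: A³/T = 0.8727 — low.
Try y = 0.565 m: A³/T = 1.656 — matches.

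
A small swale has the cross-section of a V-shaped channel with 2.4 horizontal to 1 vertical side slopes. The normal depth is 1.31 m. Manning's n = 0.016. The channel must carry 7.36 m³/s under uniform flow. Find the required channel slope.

S = 0.0016

For a triangular section with side slope z = 2.4: A = zy² = 2.4×1.31² = 4.119 m²; P = 2y√(1+z²) = 2×1.31×2.6 = 6.812 m.
Hydraulic radius R = A/P = 4.119/6.812 = 0.6046 m.
From Manning's equation, S = [nQ / (1 A R^(2/3))]² = [0.016 × 7.36 / (1 × 4.119 × 0.6046^(2/3))]² = 0.0016.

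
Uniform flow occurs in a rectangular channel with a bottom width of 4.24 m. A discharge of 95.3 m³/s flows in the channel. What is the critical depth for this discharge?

y_c = 3.72 m

For a rectangular channel, critical depth y_c = (q²/g)^(1/3) where q = Q/b = 95.3/4.24 = 22.48 m²/s.
So y_c = (22.48²/9.81)^(1/3) = 3.72 m.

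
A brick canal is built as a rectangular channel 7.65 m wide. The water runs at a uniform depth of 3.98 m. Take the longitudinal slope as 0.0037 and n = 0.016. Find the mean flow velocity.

Flow area A = b·y = 7.65 × 3.98 = 30.45 m². Wetted perimeter P = b + 2y = 7.65 + 2×3.98 = 15.61 m.
Hydraulic radius R = A/P = 30.45/15.61 = 1.95 m.
From Manning's equation, V = (1/n) R^(2/3) S^(1/2) = (1/0.016) × 1.95^(2/3) × 0.0037^(1/2) = 5.93 m/s.

V = 5.93 m/s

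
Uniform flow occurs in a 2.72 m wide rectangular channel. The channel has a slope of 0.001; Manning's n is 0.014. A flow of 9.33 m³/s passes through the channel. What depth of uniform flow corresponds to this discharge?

Manning's equation rearranged: A R^(2/3) = nQ / (1·√S) = 0.014 × 9.33 / (√0.001) = 4.131.
At y = 2.09 m: A R^(2/3) = 4.996 — over.
At y = 1.8 m: A R^(2/3) = 4.13 — close enough.

y_n = 1.8 m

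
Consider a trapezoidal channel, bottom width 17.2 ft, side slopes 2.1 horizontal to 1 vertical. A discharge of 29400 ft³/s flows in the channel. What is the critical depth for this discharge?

At critical depth, Q² T / (g A³) = 1, i.e. A³/T = Q²/g = 29400²/32.2 = 26840000.
Try y = 18.7 ft: A³/T = 12300000 — too small.
Try y = 22.4 ft: A³/T = 26780000 — matches.

y_c = 22.4 ft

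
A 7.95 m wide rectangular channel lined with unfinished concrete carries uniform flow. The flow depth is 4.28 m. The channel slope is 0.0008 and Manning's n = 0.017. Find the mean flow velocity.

Flow area A = b·y = 7.95 × 4.28 = 34.03 m². Wetted perimeter P = b + 2y = 7.95 + 2×4.28 = 16.51 m.
Hydraulic radius R = A/P = 34.03/16.51 = 2.061 m.
From Manning's equation, V = (1/n) R^(2/3) S^(1/2) = (1/0.017) × 2.061^(2/3) × 0.0008^(1/2) = 2.69 m/s.

V = 2.69 m/s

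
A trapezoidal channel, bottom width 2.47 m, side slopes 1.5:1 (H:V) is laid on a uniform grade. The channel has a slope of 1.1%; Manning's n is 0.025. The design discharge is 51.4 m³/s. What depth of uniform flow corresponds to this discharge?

Manning's equation rearranged: A R^(2/3) = nQ / (1·√S) = 0.025 × 51.4 / (√0.011) = 12.25.
At y = 1.8 m: A R^(2/3) = 9.544 — short.
At y = 2.27 m: A R^(2/3) = 15.49 — over.
At y = 2.03 m: A R^(2/3) = 12.24 — close enough.

y_n = 2.03 m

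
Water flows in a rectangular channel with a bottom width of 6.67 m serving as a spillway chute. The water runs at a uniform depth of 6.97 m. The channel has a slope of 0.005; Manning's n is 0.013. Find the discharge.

Flow area A = b·y = 6.67 × 6.97 = 46.49 m². Wetted perimeter P = b + 2y = 6.67 + 2×6.97 = 20.61 m.
Hydraulic radius R = A/P = 46.49/20.61 = 2.256 m.
Manning's equation: Q = (1/n) A R^(2/3) S^(1/2) = (1/0.013) × 46.49 × 2.256^(2/3) × 0.005^(1/2) = 435 m³/s.

Q = 435 m³/s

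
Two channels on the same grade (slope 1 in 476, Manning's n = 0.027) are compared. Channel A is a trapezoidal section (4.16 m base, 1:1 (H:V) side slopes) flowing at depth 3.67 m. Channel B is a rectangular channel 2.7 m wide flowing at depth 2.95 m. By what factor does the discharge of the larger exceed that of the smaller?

Channel A: With bottom width b = 4.16 m and side slope z = 1: A = (b + zy)y = (4.16 + 1×3.67)×3.67 = 28.74 m²; P = b + 2y√(1+z²) = 4.16 + 2×3.67×1.414 = 14.54 m. Hydraulic radius R = A/P = 28.74/14.54 = 1.976 m. Q_A = (1/0.027)·28.74·1.976^(2/3)·√0.002101 = 76.82 m³/s.
Channel B: Flow area A = b·y = 2.7 × 2.95 = 7.965 m². Wetted perimeter P = b + 2y = 2.7 + 2×2.95 = 8.6 m. Hydraulic radius R = A/P = 7.965/8.6 = 0.9262 m. Q_B = (1/0.027)·7.965·0.9262^(2/3)·√0.002101 = 12.85 m³/s.
The larger discharge is 76.82 m³/s and the smaller is 12.85 m³/s; the ratio is 5.98.

5.98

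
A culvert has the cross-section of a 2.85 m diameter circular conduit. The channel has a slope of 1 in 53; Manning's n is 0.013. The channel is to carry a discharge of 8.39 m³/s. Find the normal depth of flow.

y_n = 0.761 m

Manning's equation rearranged: A R^(2/3) = nQ / (1·√S) = 0.013 × 8.39 / (√0.01887) = 0.794.
Try y = 0.898 m: A R^(2/3) = 1.096 — high.
Try y = 0.634 m: A R^(2/3) = 0.5523 — low.
Try y = 0.761 m: A R^(2/3) = 0.7939 — close enough.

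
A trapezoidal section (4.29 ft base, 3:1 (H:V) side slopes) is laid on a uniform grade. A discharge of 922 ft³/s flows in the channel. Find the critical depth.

At critical depth, Q² T / (g A³) = 1, i.e. A³/T = Q²/g = 922²/32.2 = 26400.
Trying y = 3.7 ft: A³/T = 6970 — short.
Trying y = 6.05 ft: A³/T = 61650 — over.
Trying y = 5.01 ft: A³/T = 26400 — close enough.

y_c = 5.01 ft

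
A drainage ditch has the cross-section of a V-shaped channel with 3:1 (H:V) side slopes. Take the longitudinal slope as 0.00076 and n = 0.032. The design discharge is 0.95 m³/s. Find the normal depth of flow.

y_n = 0.828 m

Manning's equation rearranged: A R^(2/3) = nQ / (1·√S) = 0.032 × 0.95 / (√0.00076) = 1.103.
Trying y = 0.745 m: A R^(2/3) = 0.8323 — too small.
Trying y = 1 m: A R^(2/3) = 1.825 — too large.
Trying y = 0.828 m: A R^(2/3) = 1.103 — ≈ 1.103.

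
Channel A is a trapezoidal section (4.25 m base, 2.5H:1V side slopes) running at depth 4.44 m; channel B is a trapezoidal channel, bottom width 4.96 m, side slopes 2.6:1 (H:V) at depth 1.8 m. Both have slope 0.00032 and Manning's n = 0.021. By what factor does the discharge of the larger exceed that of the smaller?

6.42

Channel A: With bottom width b = 4.25 m and side slope z = 2.5: A = (b + zy)y = (4.25 + 2.5×4.44)×4.44 = 68.15 m²; P = b + 2y√(1+z²) = 4.25 + 2×4.44×2.693 = 28.16 m. Hydraulic radius R = A/P = 68.15/28.16 = 2.42 m. Q_A = (1/0.021)·68.15·2.42^(2/3)·√0.00032 = 104.7 m³/s.
Channel B: With bottom width b = 4.96 m and side slope z = 2.6: A = (b + zy)y = (4.96 + 2.6×1.8)×1.8 = 17.35 m²; P = b + 2y√(1+z²) = 4.96 + 2×1.8×2.786 = 14.99 m. Hydraulic radius R = A/P = 17.35/14.99 = 1.158 m. Q_B = (1/0.021)·17.35·1.158^(2/3)·√0.00032 = 16.3 m³/s.
The larger discharge is 104.7 m³/s and the smaller is 16.3 m³/s; the ratio is 6.42.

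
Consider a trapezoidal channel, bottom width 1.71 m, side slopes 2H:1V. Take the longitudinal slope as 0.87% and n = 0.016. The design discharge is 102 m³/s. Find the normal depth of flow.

Manning's equation rearranged: A R^(2/3) = nQ / (1·√S) = 0.016 × 102 / (√0.0087) = 17.5.
Try y = 1.61 m: A R^(2/3) = 7.348 — short.
Try y = 2.96 m: A R^(2/3) = 29.74 — over.
Try y = 2.36 m: A R^(2/3) = 17.49 — ≈ 17.5.

y_n = 2.36 m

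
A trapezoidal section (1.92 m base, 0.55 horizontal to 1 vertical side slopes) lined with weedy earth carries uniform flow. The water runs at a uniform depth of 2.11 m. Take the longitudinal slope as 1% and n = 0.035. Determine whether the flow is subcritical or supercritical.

subcritical

With bottom width b = 1.92 m and side slope z = 0.55: A = (b + zy)y = (1.92 + 0.55×2.11)×2.11 = 6.5 m²; P = b + 2y√(1+z²) = 1.92 + 2×2.11×1.141 = 6.736 m.
Hydraulic radius R = A/P = 6.5/6.736 = 0.9649 m.
V = (1/n) R^(2/3) √S = (1/0.035) × 0.9649^(2/3) × √0.01 = 2.79 m/s. Hydraulic depth D_h = A/T = 6.5/4.241 = 1.533 m.
Froude number Fr = V/√(g·D_h) = 2.79/√(9.81×1.533) = 0.72, which is less than 1, so the flow is subcritical.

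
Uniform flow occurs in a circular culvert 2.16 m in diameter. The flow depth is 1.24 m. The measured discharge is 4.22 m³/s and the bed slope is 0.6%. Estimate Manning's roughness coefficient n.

n = 0.028

For a circular section of diameter D = 2.16 m at depth y = 1.24 m, the central angle is θ = 2 arccos(1 − 2y/D) = 3.439 rad. Then A = (D²/8)(θ − sin θ) = 2.177 m² and P = Dθ/2 = 3.714 m.
Hydraulic radius R = A/P = 2.177/3.714 = 0.586 m.
Rearranging Manning's equation: n = (1/Q) A R^(2/3) S^(1/2) = (1/4.22) × 2.177 × 0.586^(2/3) × √0.006 = 0.028.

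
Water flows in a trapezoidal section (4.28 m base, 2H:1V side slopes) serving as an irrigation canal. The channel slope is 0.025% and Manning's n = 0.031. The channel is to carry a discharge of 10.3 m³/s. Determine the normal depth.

Manning's equation rearranged: A R^(2/3) = nQ / (1·√S) = 0.031 × 10.3 / (√0.00025) = 20.19.
Trying y = 2.3 m: A R^(2/3) = 25.59 — high.
Trying y = 2.05 m: A R^(2/3) = 20.23 — ≈ 20.19.

y_n = 2.05 m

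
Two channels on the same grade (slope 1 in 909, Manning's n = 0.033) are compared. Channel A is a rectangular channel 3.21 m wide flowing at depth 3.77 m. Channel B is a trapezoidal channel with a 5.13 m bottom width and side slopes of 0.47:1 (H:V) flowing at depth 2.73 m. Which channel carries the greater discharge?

Channel A: Flow area A = b·y = 3.21 × 3.77 = 12.1 m². Wetted perimeter P = b + 2y = 3.21 + 2×3.77 = 10.75 m. Hydraulic radius R = A/P = 12.1/10.75 = 1.126 m. Q_A = (1/0.033)·12.1·1.126^(2/3)·√0.0011 = 13.16 m³/s.
Channel B: With bottom width b = 5.13 m and side slope z = 0.47: A = (b + zy)y = (5.13 + 0.47×2.73)×2.73 = 17.51 m²; P = b + 2y√(1+z²) = 5.13 + 2×2.73×1.105 = 11.16 m. Hydraulic radius R = A/P = 17.51/11.16 = 1.568 m. Q_B = (1/0.033)·17.51·1.568^(2/3)·√0.0011 = 23.75 m³/s.
Q_A = 13.16 m³/s vs Q_B = 23.75 m³/s, so channel B carries more.

channel B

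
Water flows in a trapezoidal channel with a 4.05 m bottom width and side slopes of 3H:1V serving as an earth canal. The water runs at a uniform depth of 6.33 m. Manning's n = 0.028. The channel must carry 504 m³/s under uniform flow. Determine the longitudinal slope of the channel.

S = 0.0019

With bottom width b = 4.05 m and side slope z = 3: A = (b + zy)y = (4.05 + 3×6.33)×6.33 = 145.8 m²; P = b + 2y√(1+z²) = 4.05 + 2×6.33×3.162 = 44.08 m.
Hydraulic radius R = A/P = 145.8/44.08 = 3.308 m.
From Manning's equation, S = [nQ / (1 A R^(2/3))]² = [0.028 × 504 / (1 × 145.8 × 3.308^(2/3))]² = 0.0019.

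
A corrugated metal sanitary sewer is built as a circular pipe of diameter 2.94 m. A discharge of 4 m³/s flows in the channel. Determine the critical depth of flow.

y_c = 0.852 m

At critical depth, Q² T / (g A³) = 1, i.e. A³/T = Q²/g = 4²/9.81 = 1.631.
Trying y = 0.754 m: A³/T = 1.014 — low.
Trying y = 1.09 m: A³/T = 4.227 — high.
Trying y = 0.852 m: A³/T = 1.631 — close enough.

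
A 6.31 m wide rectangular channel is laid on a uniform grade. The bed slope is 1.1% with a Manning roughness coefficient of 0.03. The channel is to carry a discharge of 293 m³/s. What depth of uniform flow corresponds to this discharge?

Manning's equation rearranged: A R^(2/3) = nQ / (1·√S) = 0.03 × 293 / (√0.011) = 83.81.
Trying y = 5.47 m: A R^(2/3) = 54.81 — too small.
Trying y = 9.58 m: A R^(2/3) = 107.6 — too large.
Trying y = 7.75 m: A R^(2/3) = 83.78 — ≈ 83.81.

y_n = 7.75 m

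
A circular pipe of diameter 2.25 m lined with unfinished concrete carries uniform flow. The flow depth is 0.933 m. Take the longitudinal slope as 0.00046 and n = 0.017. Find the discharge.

For a circular section of diameter D = 2.25 m at depth y = 0.933 m, the central angle is θ = 2 arccos(1 − 2y/D) = 2.799 rad. Then A = (D²/8)(θ − sin θ) = 1.558 m² and P = Dθ/2 = 3.148 m.
Hydraulic radius R = A/P = 1.558/3.148 = 0.4949 m.
Manning's equation: Q = (1/n) A R^(2/3) S^(1/2) = (1/0.017) × 1.558 × 0.4949^(2/3) × 0.00046^(1/2) = 1.23 m³/s.

Q = 1.23 m³/s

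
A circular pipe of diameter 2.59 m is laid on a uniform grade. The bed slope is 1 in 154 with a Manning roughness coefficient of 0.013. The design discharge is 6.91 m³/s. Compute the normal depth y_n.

y_n = 0.942 m

Manning's equation rearranged: A R^(2/3) = nQ / (1·√S) = 0.013 × 6.91 / (√0.006494) = 1.115.
Trying y = 0.683 m: A R^(2/3) = 0.6002 — too small.
Trying y = 1.12 m: A R^(2/3) = 1.53 — too large.
Trying y = 0.942 m: A R^(2/3) = 1.114 — ≈ 1.115.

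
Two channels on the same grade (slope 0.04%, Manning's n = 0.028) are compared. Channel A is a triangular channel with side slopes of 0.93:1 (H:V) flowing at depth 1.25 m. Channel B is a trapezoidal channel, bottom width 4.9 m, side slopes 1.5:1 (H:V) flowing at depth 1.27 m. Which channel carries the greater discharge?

channel B

Channel A: For a triangular section with side slope z = 0.93: A = zy² = 0.93×1.25² = 1.453 m²; P = 2y√(1+z²) = 2×1.25×1.366 = 3.414 m. Hydraulic radius R = A/P = 1.453/3.414 = 0.4256 m. Q_A = (1/0.028)·1.453·0.4256^(2/3)·√0.0004 = 0.5873 m³/s.
Channel B: With bottom width b = 4.9 m and side slope z = 1.5: A = (b + zy)y = (4.9 + 1.5×1.27)×1.27 = 8.642 m²; P = b + 2y√(1+z²) = 4.9 + 2×1.27×1.803 = 9.479 m. Hydraulic radius R = A/P = 8.642/9.479 = 0.9117 m. Q_B = (1/0.028)·8.642·0.9117^(2/3)·√0.0004 = 5.804 m³/s.
Q_A = 0.5873 m³/s vs Q_B = 5.804 m³/s, so channel B carries more.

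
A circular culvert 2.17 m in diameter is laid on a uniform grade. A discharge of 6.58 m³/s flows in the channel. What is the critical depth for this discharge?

At critical depth, Q² T / (g A³) = 1, i.e. A³/T = Q²/g = 6.58²/9.81 = 4.413.
At y = 0.986 m: A³/T = 2.021 — low.
At y = 1.47 m: A³/T = 9.348 — high.
At y = 1.21 m: A³/T = 4.419 — close enough.

y_c = 1.21 m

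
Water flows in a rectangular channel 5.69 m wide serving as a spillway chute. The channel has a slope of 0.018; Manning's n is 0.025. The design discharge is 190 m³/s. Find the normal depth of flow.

y_n = 4.34 m

Manning's equation rearranged: A R^(2/3) = nQ / (1·√S) = 0.025 × 190 / (√0.018) = 35.4.
Trying y = 4.85 m: A R^(2/3) = 40.73 — over.
Trying y = 3.86 m: A R^(2/3) = 30.52 — short.
Trying y = 4.34 m: A R^(2/3) = 35.43 — ≈ 35.4.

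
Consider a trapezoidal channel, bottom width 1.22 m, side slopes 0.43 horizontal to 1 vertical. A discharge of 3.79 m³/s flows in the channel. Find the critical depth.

y_c = 0.89 m

At critical depth, Q² T / (g A³) = 1, i.e. A³/T = Q²/g = 3.79²/9.81 = 1.464.
At y = 1.08 m: A³/T = 2.802 — too large.
At y = 0.759 m: A³/T = 0.8634 — too small.
At y = 0.89 m: A³/T = 1.462 — close enough.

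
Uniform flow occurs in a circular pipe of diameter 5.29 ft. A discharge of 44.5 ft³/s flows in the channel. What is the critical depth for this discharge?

y_c = 1.83 ft

At critical depth, Q² T / (g A³) = 1, i.e. A³/T = Q²/g = 44.5²/32.2 = 61.5.
Trying y = 1.63 ft: A³/T = 39.02 — short.
Trying y = 2.01 ft: A³/T = 87.62 — over.
Trying y = 1.83 ft: A³/T = 61.03 — close enough.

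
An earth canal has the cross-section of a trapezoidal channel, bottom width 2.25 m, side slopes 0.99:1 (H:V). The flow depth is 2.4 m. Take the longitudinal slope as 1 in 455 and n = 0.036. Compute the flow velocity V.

V = 1.5 m/s

With bottom width b = 2.25 m and side slope z = 0.99: A = (b + zy)y = (2.25 + 0.99×2.4)×2.4 = 11.1 m²; P = b + 2y√(1+z²) = 2.25 + 2×2.4×1.407 = 9.004 m.
Hydraulic radius R = A/P = 11.1/9.004 = 1.233 m.
From Manning's equation, V = (1/n) R^(2/3) S^(1/2) = (1/0.036) × 1.233^(2/3) × 0.002198^(1/2) = 1.5 m/s.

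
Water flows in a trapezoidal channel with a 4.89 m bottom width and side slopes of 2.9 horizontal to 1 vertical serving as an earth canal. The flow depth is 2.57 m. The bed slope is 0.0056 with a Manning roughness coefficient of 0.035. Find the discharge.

Q = 90.3 m³/s

With bottom width b = 4.89 m and side slope z = 2.9: A = (b + zy)y = (4.89 + 2.9×2.57)×2.57 = 31.72 m²; P = b + 2y√(1+z²) = 4.89 + 2×2.57×3.068 = 20.66 m.
Hydraulic radius R = A/P = 31.72/20.66 = 1.536 m.
Manning's equation: Q = (1/n) A R^(2/3) S^(1/2) = (1/0.035) × 31.72 × 1.536^(2/3) × 0.0056^(1/2) = 90.3 m³/s.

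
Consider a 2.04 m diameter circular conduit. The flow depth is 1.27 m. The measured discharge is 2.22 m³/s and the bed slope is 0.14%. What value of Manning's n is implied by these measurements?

n = 0.025

For a circular section of diameter D = 2.04 m at depth y = 1.27 m, the central angle is θ = 2 arccos(1 − 2y/D) = 3.637 rad. Then A = (D²/8)(θ − sin θ) = 2.139 m² and P = Dθ/2 = 3.71 m.
Hydraulic radius R = A/P = 2.139/3.71 = 0.5766 m.
Rearranging Manning's equation: n = (1/Q) A R^(2/3) S^(1/2) = (1/2.22) × 2.139 × 0.5766^(2/3) × √0.0014 = 0.025.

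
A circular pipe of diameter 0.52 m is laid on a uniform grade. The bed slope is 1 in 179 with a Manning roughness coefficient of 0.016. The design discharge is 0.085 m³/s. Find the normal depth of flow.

y_n = 0.207 m

Manning's equation rearranged: A R^(2/3) = nQ / (1·√S) = 0.016 × 0.085 / (√0.005587) = 0.0182.
Trying y = 0.168 m: A R^(2/3) = 0.01231 — low.
Trying y = 0.263 m: A R^(2/3) = 0.02778 — high.
Trying y = 0.207 m: A R^(2/3) = 0.0182 — matches.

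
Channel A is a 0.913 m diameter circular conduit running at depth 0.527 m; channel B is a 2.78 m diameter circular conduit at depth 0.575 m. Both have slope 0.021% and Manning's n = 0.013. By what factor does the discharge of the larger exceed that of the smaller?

2.89

Channel A: For a circular section of diameter D = 0.913 m at depth y = 0.527 m, the central angle is θ = 2 arccos(1 − 2y/D) = 3.452 rad. Then A = (D²/8)(θ − sin θ) = 0.3915 m² and P = Dθ/2 = 1.576 m. Hydraulic radius R = A/P = 0.3915/1.576 = 0.2484 m. Q_A = (1/0.013)·0.3915·0.2484^(2/3)·√0.00021 = 0.1724 m³/s.
Channel B: For a circular section of diameter D = 2.78 m at depth y = 0.575 m, the central angle is θ = 2 arccos(1 − 2y/D) = 1.889 rad. Then A = (D²/8)(θ − sin θ) = 0.9067 m² and P = Dθ/2 = 2.625 m. Hydraulic radius R = A/P = 0.9067/2.625 = 0.3454 m. Q_B = (1/0.013)·0.9067·0.3454^(2/3)·√0.00021 = 0.4976 m³/s.
The larger discharge is 0.4976 m³/s and the smaller is 0.1724 m³/s; the ratio is 2.89.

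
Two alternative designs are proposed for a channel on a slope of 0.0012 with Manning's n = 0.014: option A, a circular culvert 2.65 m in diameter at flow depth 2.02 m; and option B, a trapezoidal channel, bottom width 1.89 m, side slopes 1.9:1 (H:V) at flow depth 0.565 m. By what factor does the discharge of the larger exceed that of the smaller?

Channel A: For a circular section of diameter D = 2.65 m at depth y = 2.02 m, the central angle is θ = 2 arccos(1 − 2y/D) = 4.246 rad. Then A = (D²/8)(θ − sin θ) = 4.511 m² and P = Dθ/2 = 5.626 m. Hydraulic radius R = A/P = 4.511/5.626 = 0.8019 m. Q_A = (1/0.014)·4.511·0.8019^(2/3)·√0.0012 = 9.634 m³/s.
Channel B: With bottom width b = 1.89 m and side slope z = 1.9: A = (b + zy)y = (1.89 + 1.9×0.565)×0.565 = 1.674 m²; P = b + 2y√(1+z²) = 1.89 + 2×0.565×2.147 = 4.316 m. Hydraulic radius R = A/P = 1.674/4.316 = 0.3879 m. Q_B = (1/0.014)·1.674·0.3879^(2/3)·√0.0012 = 2.204 m³/s.
The larger discharge is 9.634 m³/s and the smaller is 2.204 m³/s; the ratio is 4.37.

4.37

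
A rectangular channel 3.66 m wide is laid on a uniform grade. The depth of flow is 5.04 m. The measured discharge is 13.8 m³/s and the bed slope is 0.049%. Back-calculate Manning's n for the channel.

n = 0.036

Flow area A = b·y = 3.66 × 5.04 = 18.45 m². Wetted perimeter P = b + 2y = 3.66 + 2×5.04 = 13.74 m.
Hydraulic radius R = A/P = 18.45/13.74 = 1.343 m.
Rearranging Manning's equation: n = (1/Q) A R^(2/3) S^(1/2) = (1/13.8) × 18.45 × 1.343^(2/3) × √0.00049 = 0.036.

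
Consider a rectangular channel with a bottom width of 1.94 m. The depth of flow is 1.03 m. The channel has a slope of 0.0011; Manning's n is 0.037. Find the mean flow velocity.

Flow area A = b·y = 1.94 × 1.03 = 1.998 m². Wetted perimeter P = b + 2y = 1.94 + 2×1.03 = 4 m.
Hydraulic radius R = A/P = 1.998/4 = 0.4995 m.
From Manning's equation, V = (1/n) R^(2/3) S^(1/2) = (1/0.037) × 0.4995^(2/3) × 0.0011^(1/2) = 0.564 m/s.

V = 0.564 m/s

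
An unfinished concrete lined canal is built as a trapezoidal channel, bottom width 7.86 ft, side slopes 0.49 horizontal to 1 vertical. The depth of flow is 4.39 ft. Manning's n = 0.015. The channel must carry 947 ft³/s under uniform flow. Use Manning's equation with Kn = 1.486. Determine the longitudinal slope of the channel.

S = 0.014

With bottom width b = 7.86 ft and side slope z = 0.49: A = (b + zy)y = (7.86 + 0.49×4.39)×4.39 = 43.95 ft²; P = b + 2y√(1+z²) = 7.86 + 2×4.39×1.114 = 17.64 ft.
Hydraulic radius R = A/P = 43.95/17.64 = 2.492 ft.
From Manning's equation, S = [nQ / (1.486 A R^(2/3))]² = [0.015 × 947 / (1.486 × 43.95 × 2.492^(2/3))]² = 0.014.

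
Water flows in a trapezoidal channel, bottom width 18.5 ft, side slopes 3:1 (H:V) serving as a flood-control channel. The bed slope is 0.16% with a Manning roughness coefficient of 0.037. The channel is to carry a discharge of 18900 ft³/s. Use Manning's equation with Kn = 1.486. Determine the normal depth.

y_n = 23.9 ft

Manning's equation rearranged: A R^(2/3) = nQ / (1.486·√S) = 0.037 × 18900 / (1.486 × √0.0016) = 11760.
At y = 19.5 ft: A R^(2/3) = 7239 — too small.
At y = 23.9 ft: A R^(2/3) = 11740 — ≈ 11760.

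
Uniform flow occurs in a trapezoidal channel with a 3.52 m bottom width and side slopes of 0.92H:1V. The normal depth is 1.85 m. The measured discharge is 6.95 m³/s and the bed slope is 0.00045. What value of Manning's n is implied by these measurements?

n = 0.032

With bottom width b = 3.52 m and side slope z = 0.92: A = (b + zy)y = (3.52 + 0.92×1.85)×1.85 = 9.661 m²; P = b + 2y√(1+z²) = 3.52 + 2×1.85×1.359 = 8.548 m.
Hydraulic radius R = A/P = 9.661/8.548 = 1.13 m.
Rearranging Manning's equation: n = (1/Q) A R^(2/3) S^(1/2) = (1/6.95) × 9.661 × 1.13^(2/3) × √0.00045 = 0.032.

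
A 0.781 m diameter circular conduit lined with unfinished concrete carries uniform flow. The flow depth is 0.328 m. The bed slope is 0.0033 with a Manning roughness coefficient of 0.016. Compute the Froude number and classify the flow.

For a circular section of diameter D = 0.781 m at depth y = 0.328 m, the central angle is θ = 2 arccos(1 − 2y/D) = 2.82 rad. Then A = (D²/8)(θ − sin θ) = 0.1909 m² and P = Dθ/2 = 1.101 m.
Hydraulic radius R = A/P = 0.1909/1.101 = 0.1734 m.
V = (1/n) R^(2/3) √S = (1/0.016) × 0.1734^(2/3) × √0.0033 = 1.116 m/s. Hydraulic depth D_h = A/T = 0.1909/0.7709 = 0.2477 m.
Froude number Fr = V/√(g·D_h) = 1.116/√(9.81×0.2477) = 0.716, which is less than 1, so the flow is subcritical.

subcritical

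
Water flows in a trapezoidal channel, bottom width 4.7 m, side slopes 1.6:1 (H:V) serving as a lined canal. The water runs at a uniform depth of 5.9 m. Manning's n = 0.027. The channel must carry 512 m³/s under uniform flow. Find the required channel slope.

S = 0.00609

With bottom width b = 4.7 m and side slope z = 1.6: A = (b + zy)y = (4.7 + 1.6×5.9)×5.9 = 83.43 m²; P = b + 2y√(1+z²) = 4.7 + 2×5.9×1.887 = 26.96 m.
Hydraulic radius R = A/P = 83.43/26.96 = 3.094 m.
From Manning's equation, S = [nQ / (1 A R^(2/3))]² = [0.027 × 512 / (1 × 83.43 × 3.094^(2/3))]² = 0.00609.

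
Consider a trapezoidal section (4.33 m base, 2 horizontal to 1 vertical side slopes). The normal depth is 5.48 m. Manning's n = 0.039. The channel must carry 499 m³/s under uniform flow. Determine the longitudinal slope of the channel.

S = 0.013

With bottom width b = 4.33 m and side slope z = 2: A = (b + zy)y = (4.33 + 2×5.48)×5.48 = 83.79 m²; P = b + 2y√(1+z²) = 4.33 + 2×5.48×2.236 = 28.84 m.
Hydraulic radius R = A/P = 83.79/28.84 = 2.906 m.
From Manning's equation, S = [nQ / (1 A R^(2/3))]² = [0.039 × 499 / (1 × 83.79 × 2.906^(2/3))]² = 0.013.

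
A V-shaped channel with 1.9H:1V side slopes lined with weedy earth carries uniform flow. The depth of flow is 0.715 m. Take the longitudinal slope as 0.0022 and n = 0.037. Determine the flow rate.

For a triangular section with side slope z = 1.9: A = zy² = 1.9×0.715² = 0.9713 m²; P = 2y√(1+z²) = 2×0.715×2.147 = 3.07 m.
Hydraulic radius R = A/P = 0.9713/3.07 = 0.3164 m.
Manning's equation: Q = (1/n) A R^(2/3) S^(1/2) = (1/0.037) × 0.9713 × 0.3164^(2/3) × 0.0022^(1/2) = 0.572 m³/s.

Q = 0.572 m³/s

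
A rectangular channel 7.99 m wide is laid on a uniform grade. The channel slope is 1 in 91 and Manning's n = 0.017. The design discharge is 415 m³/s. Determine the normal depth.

Manning's equation rearranged: A R^(2/3) = nQ / (1·√S) = 0.017 × 415 / (√0.01099) = 67.3.
Trying y = 6.22 m: A R^(2/3) = 89.89 — over.
Trying y = 3.75 m: A R^(2/3) = 46.52 — short.
Trying y = 4.96 m: A R^(2/3) = 67.3 — matches.

y_n = 4.96 m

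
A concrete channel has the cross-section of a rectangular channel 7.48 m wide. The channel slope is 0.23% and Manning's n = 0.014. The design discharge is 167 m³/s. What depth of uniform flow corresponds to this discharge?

y_n = 4.15 m

Manning's equation rearranged: A R^(2/3) = nQ / (1·√S) = 0.014 × 167 / (√0.0023) = 48.75.
At y = 3.03 m: A R^(2/3) = 31.95 — low.
At y = 4.74 m: A R^(2/3) = 57.97 — high.
At y = 4.15 m: A R^(2/3) = 48.74 — close enough.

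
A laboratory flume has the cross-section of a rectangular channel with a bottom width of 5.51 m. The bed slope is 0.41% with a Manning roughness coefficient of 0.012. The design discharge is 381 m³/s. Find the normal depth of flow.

y_n = 8.03 m

Manning's equation rearranged: A R^(2/3) = nQ / (1·√S) = 0.012 × 381 / (√0.0041) = 71.4.
At y = 6.34 m: A R^(2/3) = 53.97 — low.
At y = 10.2 m: A R^(2/3) = 94.18 — high.
At y = 8.03 m: A R^(2/3) = 71.43 — matches.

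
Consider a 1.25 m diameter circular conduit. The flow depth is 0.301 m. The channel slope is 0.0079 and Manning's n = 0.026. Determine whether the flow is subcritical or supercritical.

subcritical

For a circular section of diameter D = 1.25 m at depth y = 0.301 m, the central angle is θ = 2 arccos(1 − 2y/D) = 2.052 rad. Then A = (D²/8)(θ − sin θ) = 0.2275 m² and P = Dθ/2 = 1.282 m.
Hydraulic radius R = A/P = 0.2275/1.282 = 0.1775 m.
V = (1/n) R^(2/3) √S = (1/0.026) × 0.1775^(2/3) × √0.0079 = 1.08 m/s. Hydraulic depth D_h = A/T = 0.2275/1.069 = 0.2129 m.
Froude number Fr = V/√(g·D_h) = 1.08/√(9.81×0.2129) = 0.747, which is less than 1, so the flow is subcritical.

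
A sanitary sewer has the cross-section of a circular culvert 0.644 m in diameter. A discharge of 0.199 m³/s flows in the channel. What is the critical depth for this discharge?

y_c = 0.282 m

At critical depth, Q² T / (g A³) = 1, i.e. A³/T = Q²/g = 0.199²/9.81 = 0.004037.
Try y = 0.2 m: A³/T = 0.001075 — low.
Try y = 0.36 m: A³/T = 0.01027 — high.
Try y = 0.282 m: A³/T = 0.004039 — ≈ 0.004037.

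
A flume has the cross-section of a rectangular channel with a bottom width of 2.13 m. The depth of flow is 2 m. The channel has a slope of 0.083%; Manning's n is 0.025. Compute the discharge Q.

Q = 3.85 m³/s

Flow area A = b·y = 2.13 × 2 = 4.26 m². Wetted perimeter P = b + 2y = 2.13 + 2×2 = 6.13 m.
Hydraulic radius R = A/P = 4.26/6.13 = 0.6949 m.
Manning's equation: Q = (1/n) A R^(2/3) S^(1/2) = (1/0.025) × 4.26 × 0.6949^(2/3) × 0.00083^(1/2) = 3.85 m³/s.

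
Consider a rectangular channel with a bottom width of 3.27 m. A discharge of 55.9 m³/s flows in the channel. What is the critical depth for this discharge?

For a rectangular channel, critical depth y_c = (q²/g)^(1/3) where q = Q/b = 55.9/3.27 = 17.09 m²/s.
So y_c = (17.09²/9.81)^(1/3) = 3.1 m.

y_c = 3.1 m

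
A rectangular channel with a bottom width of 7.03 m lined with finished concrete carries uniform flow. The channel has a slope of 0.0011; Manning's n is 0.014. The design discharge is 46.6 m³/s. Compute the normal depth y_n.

y_n = 2.26 m

Manning's equation rearranged: A R^(2/3) = nQ / (1·√S) = 0.014 × 46.6 / (√0.0011) = 19.67.
Trying y = 1.79 m: A R^(2/3) = 14.1 — too small.
Trying y = 2.81 m: A R^(2/3) = 26.59 — too large.
Trying y = 2.26 m: A R^(2/3) = 19.65 — close enough.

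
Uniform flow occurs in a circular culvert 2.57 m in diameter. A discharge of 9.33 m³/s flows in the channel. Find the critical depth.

At critical depth, Q² T / (g A³) = 1, i.e. A³/T = Q²/g = 9.33²/9.81 = 8.873.
At y = 0.963 m: A³/T = 2.248 — low.
At y = 1.64 m: A³/T = 17.27 — high.
At y = 1.38 m: A³/T = 8.915 — matches.

y_c = 1.38 m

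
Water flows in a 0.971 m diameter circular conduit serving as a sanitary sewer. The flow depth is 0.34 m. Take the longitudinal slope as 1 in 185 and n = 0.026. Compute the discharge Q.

Q = 0.214 m³/s

For a circular section of diameter D = 0.971 m at depth y = 0.34 m, the central angle is θ = 2 arccos(1 − 2y/D) = 2.533 rad. Then A = (D²/8)(θ − sin θ) = 0.2311 m² and P = Dθ/2 = 1.23 m.
Hydraulic radius R = A/P = 0.2311/1.23 = 0.1879 m.
Manning's equation: Q = (1/n) A R^(2/3) S^(1/2) = (1/0.026) × 0.2311 × 0.1879^(2/3) × 0.005405^(1/2) = 0.214 m³/s.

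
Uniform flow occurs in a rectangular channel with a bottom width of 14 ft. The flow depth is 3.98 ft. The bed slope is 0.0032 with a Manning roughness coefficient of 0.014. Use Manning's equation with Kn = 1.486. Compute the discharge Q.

Q = 622 ft³/s

Flow area A = b·y = 14 × 3.98 = 55.72 ft². Wetted perimeter P = b + 2y = 14 + 2×3.98 = 21.96 ft.
Hydraulic radius R = A/P = 55.72/21.96 = 2.537 ft.
Manning's equation: Q = (1.486/n) A R^(2/3) S^(1/2) = (1.486/0.014) × 55.72 × 2.537^(2/3) × 0.0032^(1/2) = 622 ft³/s.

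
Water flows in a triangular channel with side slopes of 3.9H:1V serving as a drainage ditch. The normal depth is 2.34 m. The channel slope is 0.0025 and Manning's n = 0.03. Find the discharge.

For a triangular section with side slope z = 3.9: A = zy² = 3.9×2.34² = 21.35 m²; P = 2y√(1+z²) = 2×2.34×4.026 = 18.84 m.
Hydraulic radius R = A/P = 21.35/18.84 = 1.133 m.
Manning's equation: Q = (1/n) A R^(2/3) S^(1/2) = (1/0.03) × 21.35 × 1.133^(2/3) × 0.0025^(1/2) = 38.7 m³/s.

Q = 38.7 m³/s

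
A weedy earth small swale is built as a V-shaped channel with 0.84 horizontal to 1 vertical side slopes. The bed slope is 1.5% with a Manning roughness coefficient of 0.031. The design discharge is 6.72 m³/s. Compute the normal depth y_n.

y_n = 1.73 m

Manning's equation rearranged: A R^(2/3) = nQ / (1·√S) = 0.031 × 6.72 / (√0.015) = 1.701.
Trying y = 1.25 m: A R^(2/3) = 0.7149 — too small.
Trying y = 1.73 m: A R^(2/3) = 1.701 — matches.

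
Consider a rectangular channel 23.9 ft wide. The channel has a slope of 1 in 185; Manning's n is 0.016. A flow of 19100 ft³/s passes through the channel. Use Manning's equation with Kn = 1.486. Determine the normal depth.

Manning's equation rearranged: A R^(2/3) = nQ / (1.486·√S) = 0.016 × 19100 / (1.486 × √0.005405) = 2797.
Trying y = 35.5 ft: A R^(2/3) = 3655 — high.
Trying y = 21.1 ft: A R^(2/3) = 1954 — low.
Trying y = 28.3 ft: A R^(2/3) = 2795 — close enough.

y_n = 28.3 ft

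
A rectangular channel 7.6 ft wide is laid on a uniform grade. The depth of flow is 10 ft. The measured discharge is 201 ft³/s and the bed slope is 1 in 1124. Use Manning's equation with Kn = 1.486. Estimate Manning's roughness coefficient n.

Flow area A = b·y = 7.6 × 10 = 76 ft². Wetted perimeter P = b + 2y = 7.6 + 2×10 = 27.6 ft.
Hydraulic radius R = A/P = 76/27.6 = 2.754 ft.
Rearranging Manning's equation: n = (1.486/Q) A R^(2/3) S^(1/2) = (1.486/201) × 76 × 2.754^(2/3) × √0.0008897 = 0.0329.

n = 0.0329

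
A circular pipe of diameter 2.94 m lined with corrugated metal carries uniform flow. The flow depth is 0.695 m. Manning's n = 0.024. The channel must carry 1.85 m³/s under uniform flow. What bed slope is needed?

S = 0.00429

For a circular section of diameter D = 2.94 m at depth y = 0.695 m, the central angle is θ = 2 arccos(1 − 2y/D) = 2.031 rad. Then A = (D²/8)(θ − sin θ) = 1.226 m² and P = Dθ/2 = 2.986 m.
Hydraulic radius R = A/P = 1.226/2.986 = 0.4107 m.
From Manning's equation, S = [nQ / (1 A R^(2/3))]² = [0.024 × 1.85 / (1 × 1.226 × 0.4107^(2/3))]² = 0.00429.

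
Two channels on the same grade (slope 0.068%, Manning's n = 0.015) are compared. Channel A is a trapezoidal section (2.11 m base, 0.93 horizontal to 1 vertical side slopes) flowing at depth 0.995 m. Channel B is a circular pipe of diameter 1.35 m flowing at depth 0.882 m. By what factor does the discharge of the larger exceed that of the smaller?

4.18

Channel A: With bottom width b = 2.11 m and side slope z = 0.93: A = (b + zy)y = (2.11 + 0.93×0.995)×0.995 = 3.02 m²; P = b + 2y√(1+z²) = 2.11 + 2×0.995×1.366 = 4.828 m. Hydraulic radius R = A/P = 3.02/4.828 = 0.6256 m. Q_A = (1/0.015)·3.02·0.6256^(2/3)·√0.00068 = 3.841 m³/s.
Channel B: For a circular section of diameter D = 1.35 m at depth y = 0.882 m, the central angle is θ = 2 arccos(1 − 2y/D) = 3.765 rad. Then A = (D²/8)(θ − sin θ) = 0.9907 m² and P = Dθ/2 = 2.541 m. Hydraulic radius R = A/P = 0.9907/2.541 = 0.3898 m. Q_B = (1/0.015)·0.9907·0.3898^(2/3)·√0.00068 = 0.9191 m³/s.
The larger discharge is 3.841 m³/s and the smaller is 0.9191 m³/s; the ratio is 4.18.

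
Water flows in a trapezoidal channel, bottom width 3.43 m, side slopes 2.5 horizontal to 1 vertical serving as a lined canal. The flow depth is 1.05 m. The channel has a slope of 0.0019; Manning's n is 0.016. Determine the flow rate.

Q = 13.7 m³/s

With bottom width b = 3.43 m and side slope z = 2.5: A = (b + zy)y = (3.43 + 2.5×1.05)×1.05 = 6.358 m²; P = b + 2y√(1+z²) = 3.43 + 2×1.05×2.693 = 9.084 m.
Hydraulic radius R = A/P = 6.358/9.084 = 0.6999 m.
Manning's equation: Q = (1/n) A R^(2/3) S^(1/2) = (1/0.016) × 6.358 × 0.6999^(2/3) × 0.0019^(1/2) = 13.7 m³/s.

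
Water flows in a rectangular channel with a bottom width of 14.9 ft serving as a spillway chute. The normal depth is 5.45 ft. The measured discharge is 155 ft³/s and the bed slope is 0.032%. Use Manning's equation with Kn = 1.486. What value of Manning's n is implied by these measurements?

Flow area A = b·y = 14.9 × 5.45 = 81.2 ft². Wetted perimeter P = b + 2y = 14.9 + 2×5.45 = 25.8 ft.
Hydraulic radius R = A/P = 81.2/25.8 = 3.147 ft.
Rearranging Manning's equation: n = (1.486/Q) A R^(2/3) S^(1/2) = (1.486/155) × 81.2 × 3.147^(2/3) × √0.00032 = 0.0299.

n = 0.0299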